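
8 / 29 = 0.28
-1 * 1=-1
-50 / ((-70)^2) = -0.01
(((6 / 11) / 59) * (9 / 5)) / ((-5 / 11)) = -54 / 1475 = -0.04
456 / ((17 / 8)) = 3648 / 17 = 214.59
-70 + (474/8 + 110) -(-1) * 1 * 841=3761/4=940.25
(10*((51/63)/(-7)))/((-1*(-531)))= -170/78057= -0.00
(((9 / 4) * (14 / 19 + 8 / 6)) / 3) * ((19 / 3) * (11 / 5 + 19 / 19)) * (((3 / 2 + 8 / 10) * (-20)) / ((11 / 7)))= -151984 / 165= -921.12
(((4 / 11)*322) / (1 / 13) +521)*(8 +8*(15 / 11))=4674800 / 121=38634.71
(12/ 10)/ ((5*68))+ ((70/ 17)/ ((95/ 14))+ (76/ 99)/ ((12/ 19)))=8757679/ 4796550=1.83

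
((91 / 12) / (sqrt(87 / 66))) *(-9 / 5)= -273 *sqrt(638) / 580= -11.89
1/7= 0.14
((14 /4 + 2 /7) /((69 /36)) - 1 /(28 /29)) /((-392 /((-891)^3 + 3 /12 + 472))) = 1711780946975 /1009792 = 1695181.73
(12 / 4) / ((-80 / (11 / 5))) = -33 / 400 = -0.08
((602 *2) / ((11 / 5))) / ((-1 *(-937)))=0.58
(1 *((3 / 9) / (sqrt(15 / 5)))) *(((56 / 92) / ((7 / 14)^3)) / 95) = 112 *sqrt(3) / 19665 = 0.01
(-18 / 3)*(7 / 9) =-14 / 3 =-4.67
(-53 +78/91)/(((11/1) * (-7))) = 365/539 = 0.68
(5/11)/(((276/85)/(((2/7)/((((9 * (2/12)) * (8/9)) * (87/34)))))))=7225/616308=0.01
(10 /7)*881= 8810 /7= 1258.57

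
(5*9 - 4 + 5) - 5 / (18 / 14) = 42.11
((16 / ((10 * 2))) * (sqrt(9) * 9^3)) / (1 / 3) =26244 / 5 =5248.80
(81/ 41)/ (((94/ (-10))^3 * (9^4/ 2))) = -250/ 344796183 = -0.00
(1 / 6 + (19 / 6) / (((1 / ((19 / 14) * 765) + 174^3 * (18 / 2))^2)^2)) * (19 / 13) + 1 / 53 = 244709539517919458989989059347593028504373545663085 / 932377176375188058492732508146930196281551188313184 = 0.26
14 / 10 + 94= 95.40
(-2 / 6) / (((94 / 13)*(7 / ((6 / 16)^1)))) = -13 / 5264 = -0.00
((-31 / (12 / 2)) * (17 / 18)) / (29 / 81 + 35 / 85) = -26877 / 4240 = -6.34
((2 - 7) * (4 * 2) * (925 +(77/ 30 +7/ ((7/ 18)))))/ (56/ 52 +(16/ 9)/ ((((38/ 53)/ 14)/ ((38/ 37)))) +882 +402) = -28.64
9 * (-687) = -6183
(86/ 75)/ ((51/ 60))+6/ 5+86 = 4516/ 51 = 88.55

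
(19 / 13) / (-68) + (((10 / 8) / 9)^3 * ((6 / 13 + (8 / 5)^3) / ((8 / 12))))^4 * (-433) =-611860136691726140513 / 28403203208205714849792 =-0.02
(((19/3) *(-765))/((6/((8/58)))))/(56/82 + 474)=-66215/282199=-0.23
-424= -424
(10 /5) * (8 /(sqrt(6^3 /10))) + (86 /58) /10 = 43 /290 + 8 * sqrt(15) /9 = 3.59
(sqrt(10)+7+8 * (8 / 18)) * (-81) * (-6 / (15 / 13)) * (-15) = -86669.27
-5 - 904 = -909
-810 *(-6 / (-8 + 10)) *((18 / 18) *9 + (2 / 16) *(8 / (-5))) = 21384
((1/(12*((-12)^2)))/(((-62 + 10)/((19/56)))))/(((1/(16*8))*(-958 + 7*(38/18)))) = 19/37079952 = 0.00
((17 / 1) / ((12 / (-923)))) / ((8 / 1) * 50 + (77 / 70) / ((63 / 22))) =-1647555 / 504484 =-3.27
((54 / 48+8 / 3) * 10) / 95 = 91 / 228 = 0.40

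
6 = 6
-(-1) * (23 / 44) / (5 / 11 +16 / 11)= 23 / 84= 0.27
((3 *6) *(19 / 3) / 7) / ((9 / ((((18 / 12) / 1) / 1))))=2.71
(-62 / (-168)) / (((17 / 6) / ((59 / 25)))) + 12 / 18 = 17387 / 17850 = 0.97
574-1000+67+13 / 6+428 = 427 / 6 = 71.17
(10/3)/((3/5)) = 50/9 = 5.56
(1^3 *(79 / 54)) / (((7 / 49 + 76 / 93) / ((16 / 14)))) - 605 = -3393329 / 5625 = -603.26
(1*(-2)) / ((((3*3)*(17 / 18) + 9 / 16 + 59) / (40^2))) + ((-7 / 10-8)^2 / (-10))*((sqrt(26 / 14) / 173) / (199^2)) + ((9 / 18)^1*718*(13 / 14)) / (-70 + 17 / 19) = -79824869 / 1539846-7569*sqrt(91) / 47956811000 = -51.84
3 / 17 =0.18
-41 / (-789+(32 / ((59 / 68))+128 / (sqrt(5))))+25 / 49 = 18268288 *sqrt(5) / 9788670421+271015826150 / 479644850629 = 0.57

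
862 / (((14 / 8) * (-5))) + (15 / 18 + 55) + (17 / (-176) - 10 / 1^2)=-975329 / 18480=-52.78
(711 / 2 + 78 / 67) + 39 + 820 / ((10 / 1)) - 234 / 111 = 2357807 / 4958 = 475.56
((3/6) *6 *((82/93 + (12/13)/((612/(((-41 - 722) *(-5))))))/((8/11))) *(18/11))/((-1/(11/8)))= -13502313/219232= -61.59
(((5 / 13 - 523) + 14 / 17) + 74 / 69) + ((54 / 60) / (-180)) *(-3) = -1588044253 / 3049800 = -520.70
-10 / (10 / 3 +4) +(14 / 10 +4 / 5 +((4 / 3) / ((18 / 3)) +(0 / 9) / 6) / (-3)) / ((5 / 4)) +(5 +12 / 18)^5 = 390483202 / 66825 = 5843.37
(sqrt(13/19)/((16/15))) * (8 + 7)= 225 * sqrt(247)/304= 11.63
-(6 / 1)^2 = -36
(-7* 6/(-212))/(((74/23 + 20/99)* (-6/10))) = -79695/825316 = -0.10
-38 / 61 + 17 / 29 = -65 / 1769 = -0.04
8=8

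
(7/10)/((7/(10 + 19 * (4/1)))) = 43/5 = 8.60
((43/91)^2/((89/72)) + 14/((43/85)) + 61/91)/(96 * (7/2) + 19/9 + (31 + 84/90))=40680400095/527724976324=0.08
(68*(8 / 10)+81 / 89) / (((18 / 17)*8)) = 6.53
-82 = -82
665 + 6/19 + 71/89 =1126398/1691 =666.11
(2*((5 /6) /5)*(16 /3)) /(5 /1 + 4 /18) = 16 /47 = 0.34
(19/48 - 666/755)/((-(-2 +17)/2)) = 17623/271800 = 0.06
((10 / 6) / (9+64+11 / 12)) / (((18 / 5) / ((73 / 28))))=1825 / 111762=0.02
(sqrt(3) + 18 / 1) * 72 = 72 * sqrt(3) + 1296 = 1420.71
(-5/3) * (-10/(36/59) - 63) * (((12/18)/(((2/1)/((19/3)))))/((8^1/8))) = 279.33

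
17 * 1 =17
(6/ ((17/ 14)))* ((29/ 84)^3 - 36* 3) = -3763979/ 7056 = -533.44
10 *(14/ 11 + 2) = 360/ 11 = 32.73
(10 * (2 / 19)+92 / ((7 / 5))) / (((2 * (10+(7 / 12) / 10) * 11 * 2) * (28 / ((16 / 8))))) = 133200 / 12360887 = 0.01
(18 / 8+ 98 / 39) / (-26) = -743 / 4056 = -0.18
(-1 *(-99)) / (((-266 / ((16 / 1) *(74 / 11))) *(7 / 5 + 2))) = -26640 / 2261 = -11.78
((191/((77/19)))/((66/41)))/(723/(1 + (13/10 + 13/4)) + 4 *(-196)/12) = 5505193/12210352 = 0.45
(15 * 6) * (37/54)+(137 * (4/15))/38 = 17849/285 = 62.63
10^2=100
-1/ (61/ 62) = -62/ 61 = -1.02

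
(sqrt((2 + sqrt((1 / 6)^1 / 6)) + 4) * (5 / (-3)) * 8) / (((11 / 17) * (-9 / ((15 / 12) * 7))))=2975 * sqrt(222) / 891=49.75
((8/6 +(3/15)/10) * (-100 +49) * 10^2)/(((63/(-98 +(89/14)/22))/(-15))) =-74184175/462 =-160571.81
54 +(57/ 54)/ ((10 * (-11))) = 106901/ 1980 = 53.99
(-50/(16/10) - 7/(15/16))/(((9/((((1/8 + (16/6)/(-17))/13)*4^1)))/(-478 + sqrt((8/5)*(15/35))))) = -555197/27540 + 2323*sqrt(210)/963900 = -20.12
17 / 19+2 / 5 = 123 / 95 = 1.29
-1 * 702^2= -492804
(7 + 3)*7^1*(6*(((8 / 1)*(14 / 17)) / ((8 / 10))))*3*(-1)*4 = -705600 / 17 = -41505.88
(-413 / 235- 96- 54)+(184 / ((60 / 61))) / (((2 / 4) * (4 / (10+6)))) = 948067 / 705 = 1344.78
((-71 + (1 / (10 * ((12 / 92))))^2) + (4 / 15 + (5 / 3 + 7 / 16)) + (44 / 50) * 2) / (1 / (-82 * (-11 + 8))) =-9783133 / 600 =-16305.22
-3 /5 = -0.60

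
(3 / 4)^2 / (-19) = -9 / 304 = -0.03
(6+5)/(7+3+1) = 1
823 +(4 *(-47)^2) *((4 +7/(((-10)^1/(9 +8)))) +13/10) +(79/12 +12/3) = -3449041/60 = -57484.02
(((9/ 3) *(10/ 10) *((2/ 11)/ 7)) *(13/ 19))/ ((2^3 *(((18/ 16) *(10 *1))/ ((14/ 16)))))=13/ 25080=0.00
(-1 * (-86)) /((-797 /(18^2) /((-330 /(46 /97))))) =445963320 /18331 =24328.37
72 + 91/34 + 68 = 4851/34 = 142.68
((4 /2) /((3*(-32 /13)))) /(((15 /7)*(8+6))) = -13 /1440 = -0.01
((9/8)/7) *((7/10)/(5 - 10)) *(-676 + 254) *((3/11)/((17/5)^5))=712125/124947416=0.01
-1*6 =-6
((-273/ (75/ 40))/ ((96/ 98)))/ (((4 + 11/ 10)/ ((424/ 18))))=-945308/ 1377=-686.50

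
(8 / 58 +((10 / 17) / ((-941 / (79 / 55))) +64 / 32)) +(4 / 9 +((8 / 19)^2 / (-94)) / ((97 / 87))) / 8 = 331431523585109 / 151174495194426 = 2.19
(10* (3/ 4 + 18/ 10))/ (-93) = -17/ 62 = -0.27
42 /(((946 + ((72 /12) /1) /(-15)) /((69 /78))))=805 /20488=0.04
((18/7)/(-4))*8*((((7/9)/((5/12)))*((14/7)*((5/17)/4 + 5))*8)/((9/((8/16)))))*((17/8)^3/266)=-6647/4256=-1.56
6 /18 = 1 /3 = 0.33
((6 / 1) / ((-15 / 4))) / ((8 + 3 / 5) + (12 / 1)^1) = -8 / 103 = -0.08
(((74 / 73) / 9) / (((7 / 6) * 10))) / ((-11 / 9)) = -222 / 28105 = -0.01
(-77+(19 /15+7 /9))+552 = 21467 /45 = 477.04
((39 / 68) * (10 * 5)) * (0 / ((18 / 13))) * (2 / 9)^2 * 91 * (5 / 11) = 0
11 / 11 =1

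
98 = 98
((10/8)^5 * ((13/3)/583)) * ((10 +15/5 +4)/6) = 690625/10745856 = 0.06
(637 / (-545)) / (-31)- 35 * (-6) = 3548587 / 16895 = 210.04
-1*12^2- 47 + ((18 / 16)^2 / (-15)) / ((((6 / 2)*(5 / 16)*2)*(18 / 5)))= -15281 / 80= -191.01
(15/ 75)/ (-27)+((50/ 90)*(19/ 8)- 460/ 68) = -100111/ 18360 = -5.45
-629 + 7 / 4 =-2509 / 4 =-627.25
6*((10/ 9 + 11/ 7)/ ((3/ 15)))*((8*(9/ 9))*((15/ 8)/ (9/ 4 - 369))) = -33800/ 10269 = -3.29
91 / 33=2.76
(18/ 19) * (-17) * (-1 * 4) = 1224/ 19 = 64.42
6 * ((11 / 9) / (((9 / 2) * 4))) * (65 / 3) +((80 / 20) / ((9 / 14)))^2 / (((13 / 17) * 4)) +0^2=7541 / 351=21.48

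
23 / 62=0.37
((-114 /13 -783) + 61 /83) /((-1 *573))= 853526 /618267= 1.38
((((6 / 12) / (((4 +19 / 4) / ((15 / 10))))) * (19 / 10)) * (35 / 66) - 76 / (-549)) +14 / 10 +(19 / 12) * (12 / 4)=192487 / 30195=6.37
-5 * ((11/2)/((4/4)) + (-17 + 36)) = -122.50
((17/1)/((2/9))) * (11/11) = 153/2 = 76.50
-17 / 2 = -8.50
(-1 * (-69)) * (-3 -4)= -483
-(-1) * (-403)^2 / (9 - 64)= -162409 / 55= -2952.89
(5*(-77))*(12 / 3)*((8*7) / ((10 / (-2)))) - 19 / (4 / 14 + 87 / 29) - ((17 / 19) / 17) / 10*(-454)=37679466 / 2185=17244.61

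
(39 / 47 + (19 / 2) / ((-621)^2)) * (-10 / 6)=-150404455 / 108750762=-1.38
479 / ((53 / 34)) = 307.28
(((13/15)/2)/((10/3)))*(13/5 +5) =247/250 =0.99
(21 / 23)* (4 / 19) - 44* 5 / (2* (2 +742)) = 7213 / 162564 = 0.04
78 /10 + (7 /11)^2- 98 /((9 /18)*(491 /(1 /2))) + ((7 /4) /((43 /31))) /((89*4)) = 145676238823 /18189271760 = 8.01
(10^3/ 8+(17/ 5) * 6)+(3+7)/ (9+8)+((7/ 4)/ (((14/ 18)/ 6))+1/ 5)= 27147/ 170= 159.69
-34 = -34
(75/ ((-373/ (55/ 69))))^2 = 1890625/ 73599241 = 0.03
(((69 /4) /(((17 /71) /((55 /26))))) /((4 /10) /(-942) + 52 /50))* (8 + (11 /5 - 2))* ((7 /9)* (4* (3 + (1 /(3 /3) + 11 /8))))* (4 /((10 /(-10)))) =-870099428275 /10821044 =-80408.09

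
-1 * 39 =-39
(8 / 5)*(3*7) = 168 / 5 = 33.60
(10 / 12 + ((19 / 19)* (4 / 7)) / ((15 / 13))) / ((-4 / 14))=-4.65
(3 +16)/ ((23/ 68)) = 1292/ 23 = 56.17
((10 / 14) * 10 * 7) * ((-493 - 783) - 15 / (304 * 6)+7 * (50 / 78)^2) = -29433789325 / 462384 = -63656.59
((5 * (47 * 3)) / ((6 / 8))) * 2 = 1880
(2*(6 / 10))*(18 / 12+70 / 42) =19 / 5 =3.80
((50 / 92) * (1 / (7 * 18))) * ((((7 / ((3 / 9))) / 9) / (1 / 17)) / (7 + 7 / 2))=425 / 26082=0.02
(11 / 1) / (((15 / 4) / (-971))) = -42724 / 15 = -2848.27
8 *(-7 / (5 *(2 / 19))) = -532 / 5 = -106.40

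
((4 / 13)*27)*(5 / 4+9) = 85.15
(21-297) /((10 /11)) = -1518 /5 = -303.60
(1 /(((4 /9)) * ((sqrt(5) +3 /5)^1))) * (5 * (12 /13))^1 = -2025 /1508 +3375 * sqrt(5) /1508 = 3.66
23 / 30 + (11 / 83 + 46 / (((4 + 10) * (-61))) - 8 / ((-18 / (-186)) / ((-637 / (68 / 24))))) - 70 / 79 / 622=8253830211792349 / 444082463790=18586.26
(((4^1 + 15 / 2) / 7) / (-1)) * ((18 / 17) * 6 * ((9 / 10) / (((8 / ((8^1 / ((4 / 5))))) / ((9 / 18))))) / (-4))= 5589 / 3808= 1.47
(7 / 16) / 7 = 1 / 16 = 0.06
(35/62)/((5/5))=35/62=0.56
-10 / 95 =-2 / 19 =-0.11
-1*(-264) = 264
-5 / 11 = -0.45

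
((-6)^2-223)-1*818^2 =-669311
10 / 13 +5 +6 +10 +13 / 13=296 / 13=22.77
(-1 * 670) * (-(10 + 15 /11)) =83750 /11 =7613.64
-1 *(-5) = 5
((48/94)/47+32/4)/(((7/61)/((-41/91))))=-6322528/201019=-31.45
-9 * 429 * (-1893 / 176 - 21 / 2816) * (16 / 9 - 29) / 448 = -41371785 / 16384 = -2525.13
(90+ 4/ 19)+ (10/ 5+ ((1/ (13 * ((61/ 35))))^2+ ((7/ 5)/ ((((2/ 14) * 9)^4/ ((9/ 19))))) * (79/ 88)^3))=2741961424183092697/ 29678744476592640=92.39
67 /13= 5.15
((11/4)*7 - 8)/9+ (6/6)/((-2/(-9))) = 23/4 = 5.75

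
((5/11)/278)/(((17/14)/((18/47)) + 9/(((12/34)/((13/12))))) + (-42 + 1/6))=-1260/8505827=-0.00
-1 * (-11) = 11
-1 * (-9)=9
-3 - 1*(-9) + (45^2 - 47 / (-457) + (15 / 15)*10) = 932784 / 457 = 2041.10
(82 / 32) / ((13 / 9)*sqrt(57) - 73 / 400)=2020275 / 513616117 + 15990000*sqrt(57) / 513616117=0.24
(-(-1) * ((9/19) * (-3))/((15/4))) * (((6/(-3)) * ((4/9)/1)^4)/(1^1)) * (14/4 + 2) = 11264/69255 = 0.16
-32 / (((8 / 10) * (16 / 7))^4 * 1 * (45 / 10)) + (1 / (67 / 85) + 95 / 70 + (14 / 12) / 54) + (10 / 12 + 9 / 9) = 38287685875 / 9958588416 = 3.84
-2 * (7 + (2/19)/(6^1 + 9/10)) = -18394/1311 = -14.03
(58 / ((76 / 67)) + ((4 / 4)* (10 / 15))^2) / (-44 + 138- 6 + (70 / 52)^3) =155011532 / 271815273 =0.57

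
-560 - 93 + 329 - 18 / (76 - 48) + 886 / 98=-315.60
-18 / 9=-2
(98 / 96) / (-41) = -49 / 1968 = -0.02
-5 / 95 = -1 / 19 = -0.05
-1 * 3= -3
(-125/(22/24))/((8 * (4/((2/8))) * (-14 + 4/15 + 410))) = -5625/2092288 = -0.00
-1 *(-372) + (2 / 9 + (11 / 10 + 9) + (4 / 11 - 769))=-386.31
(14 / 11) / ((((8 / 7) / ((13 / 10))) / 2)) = 637 / 220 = 2.90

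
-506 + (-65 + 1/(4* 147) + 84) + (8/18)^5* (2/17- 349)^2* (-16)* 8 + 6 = -11176589621201/41293476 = -270662.36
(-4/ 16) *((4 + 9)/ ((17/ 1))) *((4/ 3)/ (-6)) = 0.04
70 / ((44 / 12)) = 210 / 11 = 19.09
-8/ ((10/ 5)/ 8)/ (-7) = 4.57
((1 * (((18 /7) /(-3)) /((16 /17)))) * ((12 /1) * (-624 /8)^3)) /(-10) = -18151614 /35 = -518617.54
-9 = -9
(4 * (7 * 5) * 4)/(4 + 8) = 140/3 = 46.67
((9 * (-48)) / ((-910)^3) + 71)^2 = 44728577277589697041 / 8872957063140625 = 5041.00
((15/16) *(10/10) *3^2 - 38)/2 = -473/32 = -14.78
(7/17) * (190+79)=1883/17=110.76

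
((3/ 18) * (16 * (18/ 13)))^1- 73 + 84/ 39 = -873/ 13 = -67.15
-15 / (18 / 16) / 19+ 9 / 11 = 0.12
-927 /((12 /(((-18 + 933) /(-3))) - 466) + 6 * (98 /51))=4806495 /2356634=2.04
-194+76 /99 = -19130 /99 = -193.23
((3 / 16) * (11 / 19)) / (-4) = -33 / 1216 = -0.03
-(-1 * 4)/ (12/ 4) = 4/ 3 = 1.33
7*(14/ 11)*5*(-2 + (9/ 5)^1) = -98/ 11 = -8.91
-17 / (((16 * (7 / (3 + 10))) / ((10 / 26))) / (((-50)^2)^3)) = -83007812500 / 7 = -11858258928.57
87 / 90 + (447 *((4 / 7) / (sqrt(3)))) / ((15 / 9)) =29 / 30 + 1788 *sqrt(3) / 35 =89.45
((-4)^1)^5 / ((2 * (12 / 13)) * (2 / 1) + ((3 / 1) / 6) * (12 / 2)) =-13312 / 87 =-153.01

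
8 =8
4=4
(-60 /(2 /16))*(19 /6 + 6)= -4400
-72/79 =-0.91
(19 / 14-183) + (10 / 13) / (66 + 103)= -5586831 / 30758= -181.64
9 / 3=3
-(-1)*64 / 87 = 64 / 87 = 0.74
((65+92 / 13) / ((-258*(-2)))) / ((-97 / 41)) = -38417 / 650676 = -0.06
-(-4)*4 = 16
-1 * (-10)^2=-100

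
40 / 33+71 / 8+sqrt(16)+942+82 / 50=957.73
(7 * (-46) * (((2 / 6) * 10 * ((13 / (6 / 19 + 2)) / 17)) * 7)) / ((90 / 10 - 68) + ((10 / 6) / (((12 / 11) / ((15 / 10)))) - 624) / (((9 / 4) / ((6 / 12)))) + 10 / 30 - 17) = 7158060 / 616913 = 11.60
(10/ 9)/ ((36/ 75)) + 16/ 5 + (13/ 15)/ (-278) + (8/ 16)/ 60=828667/ 150120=5.52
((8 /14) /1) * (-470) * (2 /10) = -376 /7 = -53.71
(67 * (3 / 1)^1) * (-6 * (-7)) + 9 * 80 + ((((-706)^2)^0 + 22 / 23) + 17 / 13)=2740414 / 299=9165.26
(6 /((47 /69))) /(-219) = -138 /3431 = -0.04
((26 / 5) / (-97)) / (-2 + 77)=-26 / 36375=-0.00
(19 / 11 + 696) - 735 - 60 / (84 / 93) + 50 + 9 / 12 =-16309 / 308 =-52.95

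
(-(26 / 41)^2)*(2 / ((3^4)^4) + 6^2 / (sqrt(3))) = -8112*sqrt(3) / 1681 - 1352 / 72361538001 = -8.36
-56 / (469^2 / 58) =-464 / 31423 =-0.01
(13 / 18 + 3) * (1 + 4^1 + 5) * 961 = 321935 / 9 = 35770.56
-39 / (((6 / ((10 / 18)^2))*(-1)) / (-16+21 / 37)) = -185575 / 5994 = -30.96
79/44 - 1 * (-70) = 3159/44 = 71.80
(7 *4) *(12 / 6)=56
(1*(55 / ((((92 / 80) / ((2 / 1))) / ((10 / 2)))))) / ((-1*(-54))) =5500 / 621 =8.86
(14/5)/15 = 14/75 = 0.19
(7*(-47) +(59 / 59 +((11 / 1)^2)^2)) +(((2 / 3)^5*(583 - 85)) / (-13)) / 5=75352633 / 5265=14311.99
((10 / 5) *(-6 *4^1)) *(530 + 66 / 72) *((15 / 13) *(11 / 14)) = -2102430 / 91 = -23103.63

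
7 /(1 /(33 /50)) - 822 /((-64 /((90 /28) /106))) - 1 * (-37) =49873639 /1187200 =42.01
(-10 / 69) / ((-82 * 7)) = 5 / 19803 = 0.00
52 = 52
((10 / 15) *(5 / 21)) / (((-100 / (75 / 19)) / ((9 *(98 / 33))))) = -35 / 209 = -0.17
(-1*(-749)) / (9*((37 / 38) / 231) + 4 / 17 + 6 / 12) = 18628379 / 19231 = 968.66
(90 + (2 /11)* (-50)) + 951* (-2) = -20032 /11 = -1821.09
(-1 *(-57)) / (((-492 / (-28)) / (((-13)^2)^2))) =3798613 / 41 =92649.10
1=1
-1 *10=-10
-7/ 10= -0.70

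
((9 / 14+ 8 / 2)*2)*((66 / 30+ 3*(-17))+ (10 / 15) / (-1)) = -1378 / 3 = -459.33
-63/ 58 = -1.09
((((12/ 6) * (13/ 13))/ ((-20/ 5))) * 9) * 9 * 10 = -405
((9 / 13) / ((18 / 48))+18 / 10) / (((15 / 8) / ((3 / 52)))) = 474 / 4225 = 0.11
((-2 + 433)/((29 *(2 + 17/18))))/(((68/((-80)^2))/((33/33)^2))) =12412800/26129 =475.06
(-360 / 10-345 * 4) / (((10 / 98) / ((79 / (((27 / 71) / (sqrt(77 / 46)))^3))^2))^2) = -18871093765210985208694000497532167373620179171 / 1481292851354802927296904600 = -12739610366681594251.46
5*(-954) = -4770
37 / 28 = 1.32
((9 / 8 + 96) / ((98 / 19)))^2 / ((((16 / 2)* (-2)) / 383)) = -1703538423 / 200704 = -8487.82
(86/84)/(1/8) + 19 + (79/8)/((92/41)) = 488275/15456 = 31.59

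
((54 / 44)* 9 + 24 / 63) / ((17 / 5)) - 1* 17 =-107123 / 7854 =-13.64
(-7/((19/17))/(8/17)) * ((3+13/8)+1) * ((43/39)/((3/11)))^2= -2263018835/1849536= -1223.56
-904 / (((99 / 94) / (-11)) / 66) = 1869472 / 3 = 623157.33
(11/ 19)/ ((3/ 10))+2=224/ 57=3.93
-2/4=-0.50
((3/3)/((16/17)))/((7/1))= 0.15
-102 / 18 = -17 / 3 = -5.67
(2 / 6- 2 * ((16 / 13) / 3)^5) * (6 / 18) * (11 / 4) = 307753391 / 1082690388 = 0.28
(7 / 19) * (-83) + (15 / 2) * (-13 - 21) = -5426 / 19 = -285.58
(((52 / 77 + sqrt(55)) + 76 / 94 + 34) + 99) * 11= 11 * sqrt(55) + 486697 / 329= 1560.90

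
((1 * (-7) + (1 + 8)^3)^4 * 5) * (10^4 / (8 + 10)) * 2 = 13586850432800000 / 9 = 1509650048088888.89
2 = 2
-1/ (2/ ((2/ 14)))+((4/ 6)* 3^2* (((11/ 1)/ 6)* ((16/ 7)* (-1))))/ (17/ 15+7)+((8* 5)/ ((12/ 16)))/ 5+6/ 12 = 10253/ 1281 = 8.00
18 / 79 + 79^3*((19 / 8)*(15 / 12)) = 3700258271 / 2528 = 1463709.76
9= 9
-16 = -16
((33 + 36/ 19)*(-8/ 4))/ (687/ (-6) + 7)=2652/ 4085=0.65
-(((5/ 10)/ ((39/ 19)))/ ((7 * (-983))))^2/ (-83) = 361/ 23909495556492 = 0.00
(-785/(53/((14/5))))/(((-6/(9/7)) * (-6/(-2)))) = 157/53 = 2.96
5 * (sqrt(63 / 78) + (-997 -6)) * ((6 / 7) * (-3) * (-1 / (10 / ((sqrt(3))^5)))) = 81 * sqrt(3) * (-26078 + sqrt(546)) / 182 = -20084.42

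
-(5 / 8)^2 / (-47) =25 / 3008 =0.01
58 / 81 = 0.72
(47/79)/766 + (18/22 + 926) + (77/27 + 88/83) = 1388400002645/1491730614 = 930.73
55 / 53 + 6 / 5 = 2.24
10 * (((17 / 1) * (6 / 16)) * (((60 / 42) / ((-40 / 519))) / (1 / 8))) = -132345 / 14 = -9453.21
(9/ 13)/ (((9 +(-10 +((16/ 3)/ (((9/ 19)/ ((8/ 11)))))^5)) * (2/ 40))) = 83192609565252/ 221197087559357455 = 0.00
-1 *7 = -7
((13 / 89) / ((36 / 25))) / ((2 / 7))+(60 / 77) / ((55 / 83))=8309293 / 5427576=1.53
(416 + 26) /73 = 442 /73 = 6.05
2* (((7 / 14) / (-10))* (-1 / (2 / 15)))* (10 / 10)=3 / 4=0.75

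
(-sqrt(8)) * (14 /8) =-7 * sqrt(2) /2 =-4.95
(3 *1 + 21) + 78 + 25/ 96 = 9817/ 96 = 102.26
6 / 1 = 6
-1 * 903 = -903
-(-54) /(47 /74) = 3996 /47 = 85.02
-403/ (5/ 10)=-806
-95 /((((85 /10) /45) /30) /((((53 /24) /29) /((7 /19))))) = -21524625 /6902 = -3118.61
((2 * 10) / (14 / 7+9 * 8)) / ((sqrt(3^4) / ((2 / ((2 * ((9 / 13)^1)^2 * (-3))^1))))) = -1690 / 80919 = -0.02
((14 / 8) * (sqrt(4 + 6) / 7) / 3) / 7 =sqrt(10) / 84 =0.04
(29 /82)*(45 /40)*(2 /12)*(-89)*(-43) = 332949 /1312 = 253.77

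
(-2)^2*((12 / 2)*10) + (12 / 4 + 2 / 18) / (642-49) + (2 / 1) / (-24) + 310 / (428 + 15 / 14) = 30859621291 / 128237436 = 240.64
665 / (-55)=-12.09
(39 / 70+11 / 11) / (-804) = -109 / 56280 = -0.00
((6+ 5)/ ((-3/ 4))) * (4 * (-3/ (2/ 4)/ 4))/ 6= 44/ 3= 14.67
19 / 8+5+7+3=139 / 8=17.38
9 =9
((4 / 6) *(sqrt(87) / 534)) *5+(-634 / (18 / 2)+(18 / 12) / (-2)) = -2563 / 36+5 *sqrt(87) / 801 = -71.14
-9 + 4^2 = 7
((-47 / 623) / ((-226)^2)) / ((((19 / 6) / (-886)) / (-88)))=-5496744 / 151146653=-0.04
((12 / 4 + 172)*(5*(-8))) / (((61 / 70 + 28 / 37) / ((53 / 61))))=-960890000 / 257237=-3735.43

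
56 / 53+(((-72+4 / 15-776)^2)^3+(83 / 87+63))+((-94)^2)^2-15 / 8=51983673949419430064128683761 / 140059125000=371155209983065580.80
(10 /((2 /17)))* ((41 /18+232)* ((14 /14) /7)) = 358445 /126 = 2844.80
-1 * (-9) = 9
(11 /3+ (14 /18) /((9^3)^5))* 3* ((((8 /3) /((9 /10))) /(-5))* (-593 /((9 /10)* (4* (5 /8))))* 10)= 2578613480934521876480 /150094635296999121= 17179.92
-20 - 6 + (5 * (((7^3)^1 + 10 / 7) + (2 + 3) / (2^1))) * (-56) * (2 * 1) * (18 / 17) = -3497482 / 17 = -205734.24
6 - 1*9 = -3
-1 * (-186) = 186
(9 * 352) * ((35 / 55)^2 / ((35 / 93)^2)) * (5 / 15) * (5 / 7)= 2156.63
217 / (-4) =-217 / 4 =-54.25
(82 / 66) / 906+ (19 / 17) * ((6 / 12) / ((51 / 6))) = 579911 / 8640522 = 0.07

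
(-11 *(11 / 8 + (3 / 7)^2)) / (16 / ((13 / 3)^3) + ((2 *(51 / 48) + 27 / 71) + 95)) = -1048388627 / 5974169523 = -0.18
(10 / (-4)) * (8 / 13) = -20 / 13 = -1.54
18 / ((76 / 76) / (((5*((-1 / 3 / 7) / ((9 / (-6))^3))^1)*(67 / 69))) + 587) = 48240 / 1612283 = 0.03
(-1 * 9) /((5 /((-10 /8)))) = 2.25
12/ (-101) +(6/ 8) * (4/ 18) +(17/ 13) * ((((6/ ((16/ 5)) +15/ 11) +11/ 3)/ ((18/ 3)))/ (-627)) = 59273965/ 1304029584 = 0.05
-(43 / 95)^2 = -1849 / 9025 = -0.20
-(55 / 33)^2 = -25 / 9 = -2.78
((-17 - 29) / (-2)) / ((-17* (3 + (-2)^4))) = -23 / 323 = -0.07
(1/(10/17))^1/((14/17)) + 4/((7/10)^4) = 899127/48020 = 18.72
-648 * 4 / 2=-1296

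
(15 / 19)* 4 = 60 / 19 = 3.16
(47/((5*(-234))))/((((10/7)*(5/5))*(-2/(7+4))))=3619/23400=0.15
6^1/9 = 0.67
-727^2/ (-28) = 528529/ 28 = 18876.04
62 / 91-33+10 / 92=-134831 / 4186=-32.21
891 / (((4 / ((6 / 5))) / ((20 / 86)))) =62.16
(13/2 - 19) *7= -175/2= -87.50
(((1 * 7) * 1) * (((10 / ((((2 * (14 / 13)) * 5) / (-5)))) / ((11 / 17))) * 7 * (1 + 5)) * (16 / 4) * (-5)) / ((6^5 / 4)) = 38675 / 1782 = 21.70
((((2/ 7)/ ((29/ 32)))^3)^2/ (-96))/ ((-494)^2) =-0.00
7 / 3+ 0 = 7 / 3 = 2.33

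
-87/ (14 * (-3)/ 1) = 29/ 14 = 2.07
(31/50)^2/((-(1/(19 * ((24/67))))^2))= -49956624/2805625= -17.81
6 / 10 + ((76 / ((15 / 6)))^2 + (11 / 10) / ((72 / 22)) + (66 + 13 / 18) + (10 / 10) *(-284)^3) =-22905312.18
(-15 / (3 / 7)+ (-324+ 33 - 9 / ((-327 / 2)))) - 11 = -36727 / 109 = -336.94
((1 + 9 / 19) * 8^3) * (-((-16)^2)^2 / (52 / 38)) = -469762048 / 13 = -36135542.15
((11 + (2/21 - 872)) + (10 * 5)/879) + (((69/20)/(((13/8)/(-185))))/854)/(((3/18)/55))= -1646969577/1626443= -1012.62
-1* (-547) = 547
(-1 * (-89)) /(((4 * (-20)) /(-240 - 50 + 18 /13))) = 41741 /130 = 321.08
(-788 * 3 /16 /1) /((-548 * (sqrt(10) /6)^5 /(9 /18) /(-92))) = -3303099 * sqrt(10) /34250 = -304.97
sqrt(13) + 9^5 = sqrt(13) + 59049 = 59052.61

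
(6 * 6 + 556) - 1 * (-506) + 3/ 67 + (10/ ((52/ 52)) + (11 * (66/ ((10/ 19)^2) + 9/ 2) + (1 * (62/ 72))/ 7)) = 1594916581/ 422100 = 3778.53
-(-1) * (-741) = -741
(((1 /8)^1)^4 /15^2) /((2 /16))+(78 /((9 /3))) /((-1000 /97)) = -1452667 /576000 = -2.52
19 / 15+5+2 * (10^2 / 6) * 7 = 239.60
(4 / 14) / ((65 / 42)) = 0.18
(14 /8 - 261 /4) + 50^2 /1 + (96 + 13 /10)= 2533.80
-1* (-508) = 508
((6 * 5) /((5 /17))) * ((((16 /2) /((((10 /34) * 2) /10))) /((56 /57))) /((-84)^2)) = 5491 /2744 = 2.00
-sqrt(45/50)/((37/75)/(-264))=5940*sqrt(10)/37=507.67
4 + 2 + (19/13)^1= 97/13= 7.46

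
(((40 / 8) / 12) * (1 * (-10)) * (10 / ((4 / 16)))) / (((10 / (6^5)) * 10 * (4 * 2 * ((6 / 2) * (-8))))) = 135 / 2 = 67.50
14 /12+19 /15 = 2.43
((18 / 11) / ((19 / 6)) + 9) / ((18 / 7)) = 1547 / 418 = 3.70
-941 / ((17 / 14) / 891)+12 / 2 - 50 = -11738782 / 17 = -690516.59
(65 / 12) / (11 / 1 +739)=13 / 1800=0.01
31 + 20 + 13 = 64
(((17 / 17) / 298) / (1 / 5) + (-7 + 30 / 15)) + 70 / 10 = 601 / 298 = 2.02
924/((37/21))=19404/37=524.43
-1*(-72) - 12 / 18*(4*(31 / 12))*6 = 92 / 3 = 30.67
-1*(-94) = 94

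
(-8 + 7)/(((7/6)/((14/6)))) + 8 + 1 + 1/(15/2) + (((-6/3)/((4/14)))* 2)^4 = 576347/15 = 38423.13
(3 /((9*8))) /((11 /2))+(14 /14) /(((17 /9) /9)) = 10709 /2244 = 4.77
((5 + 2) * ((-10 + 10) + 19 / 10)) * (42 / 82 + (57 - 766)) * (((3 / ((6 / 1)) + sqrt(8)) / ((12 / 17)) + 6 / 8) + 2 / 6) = -54639.61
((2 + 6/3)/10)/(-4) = -1/10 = -0.10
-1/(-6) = 1/6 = 0.17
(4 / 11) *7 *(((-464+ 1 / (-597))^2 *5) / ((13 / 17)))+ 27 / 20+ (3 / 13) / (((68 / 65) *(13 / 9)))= 2388198752949983 / 666484830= 3583275.49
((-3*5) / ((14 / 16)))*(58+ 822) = -105600 / 7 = -15085.71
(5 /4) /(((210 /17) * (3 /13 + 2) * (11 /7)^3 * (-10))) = -10829 /9263760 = -0.00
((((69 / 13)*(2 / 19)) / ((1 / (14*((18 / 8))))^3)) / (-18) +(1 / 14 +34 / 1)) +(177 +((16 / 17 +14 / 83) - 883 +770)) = -16998759403 / 19516952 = -870.97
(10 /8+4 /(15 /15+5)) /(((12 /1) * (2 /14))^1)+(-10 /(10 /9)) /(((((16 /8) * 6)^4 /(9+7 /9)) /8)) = 1405 /1296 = 1.08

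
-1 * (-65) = 65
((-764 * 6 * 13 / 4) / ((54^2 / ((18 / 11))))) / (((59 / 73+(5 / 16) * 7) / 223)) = -646732112 / 1039203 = -622.33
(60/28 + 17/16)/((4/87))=31233/448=69.72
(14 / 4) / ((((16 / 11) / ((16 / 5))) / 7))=539 / 10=53.90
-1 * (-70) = 70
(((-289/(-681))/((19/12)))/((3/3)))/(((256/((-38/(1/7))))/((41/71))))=-82943/515744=-0.16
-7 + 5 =-2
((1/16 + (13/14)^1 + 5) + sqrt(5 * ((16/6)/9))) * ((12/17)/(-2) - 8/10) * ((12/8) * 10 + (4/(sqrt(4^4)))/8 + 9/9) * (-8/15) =931 * sqrt(30)/425 + 803187/13600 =71.06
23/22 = 1.05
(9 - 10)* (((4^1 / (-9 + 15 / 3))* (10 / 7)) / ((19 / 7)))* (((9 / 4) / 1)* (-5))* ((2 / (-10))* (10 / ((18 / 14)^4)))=60025 / 13851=4.33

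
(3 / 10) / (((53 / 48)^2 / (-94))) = -324864 / 14045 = -23.13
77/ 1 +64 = 141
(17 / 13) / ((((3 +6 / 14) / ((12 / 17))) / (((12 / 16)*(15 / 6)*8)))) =105 / 26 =4.04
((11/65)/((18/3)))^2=121/152100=0.00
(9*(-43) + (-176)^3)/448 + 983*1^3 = -5011779/448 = -11187.01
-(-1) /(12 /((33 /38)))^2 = 0.01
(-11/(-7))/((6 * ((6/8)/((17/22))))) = 17/63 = 0.27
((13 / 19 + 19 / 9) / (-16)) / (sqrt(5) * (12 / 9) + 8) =-239 / 9424 + 239 * sqrt(5) / 56544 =-0.02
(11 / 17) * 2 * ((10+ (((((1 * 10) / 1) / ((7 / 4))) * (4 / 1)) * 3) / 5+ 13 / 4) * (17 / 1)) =8305 / 14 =593.21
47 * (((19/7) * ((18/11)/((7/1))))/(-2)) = -8037/539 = -14.91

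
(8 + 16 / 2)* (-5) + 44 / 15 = -1156 / 15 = -77.07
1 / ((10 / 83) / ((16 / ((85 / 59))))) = 39176 / 425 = 92.18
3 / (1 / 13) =39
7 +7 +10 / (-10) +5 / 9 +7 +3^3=428 / 9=47.56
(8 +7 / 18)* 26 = 1963 / 9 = 218.11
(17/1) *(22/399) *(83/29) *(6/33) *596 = 3363824/11571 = 290.71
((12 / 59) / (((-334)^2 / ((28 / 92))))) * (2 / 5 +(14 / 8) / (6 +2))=2079 / 6055259680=0.00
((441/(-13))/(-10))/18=49/260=0.19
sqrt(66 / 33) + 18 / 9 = sqrt(2) + 2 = 3.41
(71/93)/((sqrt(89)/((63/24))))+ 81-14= 67.21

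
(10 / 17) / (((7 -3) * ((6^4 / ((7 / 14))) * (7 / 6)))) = 5 / 102816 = 0.00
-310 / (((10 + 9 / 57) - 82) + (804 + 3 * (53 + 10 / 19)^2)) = -55955 / 1683588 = -0.03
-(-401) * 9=3609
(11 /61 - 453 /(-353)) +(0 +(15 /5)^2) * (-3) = -549875 /21533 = -25.54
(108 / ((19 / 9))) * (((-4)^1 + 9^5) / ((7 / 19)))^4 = 33749505623041525642500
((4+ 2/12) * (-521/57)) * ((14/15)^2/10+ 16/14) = -2523203/53865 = -46.84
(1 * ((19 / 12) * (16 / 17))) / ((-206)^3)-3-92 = -10588524649 / 111458154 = -95.00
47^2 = 2209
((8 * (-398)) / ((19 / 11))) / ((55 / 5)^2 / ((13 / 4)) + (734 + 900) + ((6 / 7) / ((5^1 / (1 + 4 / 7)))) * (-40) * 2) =-11155144 / 9983037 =-1.12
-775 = -775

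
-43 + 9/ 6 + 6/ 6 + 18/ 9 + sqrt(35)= -77/ 2 + sqrt(35)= -32.58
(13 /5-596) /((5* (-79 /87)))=258129 /1975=130.70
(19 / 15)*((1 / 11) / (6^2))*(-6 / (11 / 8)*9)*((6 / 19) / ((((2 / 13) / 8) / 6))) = -7488 / 605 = -12.38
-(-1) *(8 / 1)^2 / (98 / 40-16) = -1280 / 271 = -4.72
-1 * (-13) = 13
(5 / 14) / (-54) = -5 / 756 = -0.01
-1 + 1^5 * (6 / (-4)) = -5 / 2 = -2.50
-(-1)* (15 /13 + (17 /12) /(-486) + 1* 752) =57100891 /75816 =753.15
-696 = -696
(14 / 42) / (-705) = -1 / 2115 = -0.00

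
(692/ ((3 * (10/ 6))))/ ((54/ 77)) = 26642/ 135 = 197.35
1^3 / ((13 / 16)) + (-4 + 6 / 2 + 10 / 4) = 71 / 26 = 2.73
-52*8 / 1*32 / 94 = -6656 / 47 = -141.62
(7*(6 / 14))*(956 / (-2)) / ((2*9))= -239 / 3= -79.67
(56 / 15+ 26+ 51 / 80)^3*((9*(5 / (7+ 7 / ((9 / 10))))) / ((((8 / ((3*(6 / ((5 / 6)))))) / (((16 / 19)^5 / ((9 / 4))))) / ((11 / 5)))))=19629489550505472 / 205825729375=95369.46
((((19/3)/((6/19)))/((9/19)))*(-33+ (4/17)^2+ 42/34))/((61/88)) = -2765658544/1427949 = -1936.80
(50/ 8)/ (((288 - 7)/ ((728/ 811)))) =4550/ 227891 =0.02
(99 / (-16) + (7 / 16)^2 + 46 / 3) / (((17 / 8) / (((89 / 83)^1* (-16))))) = -638219 / 8466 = -75.39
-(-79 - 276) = 355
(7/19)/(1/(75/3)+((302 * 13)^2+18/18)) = 175/7321401594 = 0.00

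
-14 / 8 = -7 / 4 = -1.75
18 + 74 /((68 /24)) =750 /17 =44.12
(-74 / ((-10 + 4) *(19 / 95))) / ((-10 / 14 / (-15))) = 1295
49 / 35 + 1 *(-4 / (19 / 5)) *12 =-1067 / 95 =-11.23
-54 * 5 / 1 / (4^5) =-135 / 512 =-0.26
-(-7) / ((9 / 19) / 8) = 1064 / 9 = 118.22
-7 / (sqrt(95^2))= -7 / 95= -0.07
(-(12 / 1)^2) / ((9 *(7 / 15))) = -240 / 7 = -34.29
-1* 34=-34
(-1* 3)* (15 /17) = -45 /17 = -2.65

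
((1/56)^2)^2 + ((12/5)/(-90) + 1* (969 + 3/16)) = 714840625483/737587200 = 969.16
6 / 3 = 2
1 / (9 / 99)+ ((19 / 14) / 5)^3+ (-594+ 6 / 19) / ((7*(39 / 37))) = -5883254827 / 84721000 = -69.44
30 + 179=209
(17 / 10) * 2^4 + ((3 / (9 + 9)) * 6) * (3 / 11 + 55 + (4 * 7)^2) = 47656 / 55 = 866.47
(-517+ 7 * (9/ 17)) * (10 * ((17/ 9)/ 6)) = -43630/ 27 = -1615.93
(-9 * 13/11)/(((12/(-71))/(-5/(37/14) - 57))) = -6033651/1628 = -3706.17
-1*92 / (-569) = 92 / 569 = 0.16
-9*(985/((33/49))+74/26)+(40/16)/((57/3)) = -71667209/5434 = -13188.67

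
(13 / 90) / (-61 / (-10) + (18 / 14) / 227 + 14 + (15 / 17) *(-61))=-351169 / 81973863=-0.00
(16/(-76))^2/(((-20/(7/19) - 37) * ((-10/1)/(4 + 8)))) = 0.00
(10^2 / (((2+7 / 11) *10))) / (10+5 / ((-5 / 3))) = 110 / 203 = 0.54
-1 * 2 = -2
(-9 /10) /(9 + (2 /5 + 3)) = -9 /124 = -0.07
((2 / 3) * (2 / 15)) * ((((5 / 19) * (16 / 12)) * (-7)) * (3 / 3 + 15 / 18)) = -616 / 1539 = -0.40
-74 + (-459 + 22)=-511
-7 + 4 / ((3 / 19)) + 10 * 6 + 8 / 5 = 1199 / 15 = 79.93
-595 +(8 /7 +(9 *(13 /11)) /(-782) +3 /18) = -53623946 /90321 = -593.70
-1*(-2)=2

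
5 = 5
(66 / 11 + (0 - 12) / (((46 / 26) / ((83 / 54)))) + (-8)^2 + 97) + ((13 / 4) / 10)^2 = 51892583 / 331200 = 156.68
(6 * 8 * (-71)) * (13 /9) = -14768 /3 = -4922.67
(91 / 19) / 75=91 / 1425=0.06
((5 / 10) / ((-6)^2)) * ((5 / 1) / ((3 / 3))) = 5 / 72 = 0.07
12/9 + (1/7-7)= -116/21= -5.52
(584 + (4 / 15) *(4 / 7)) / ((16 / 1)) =7667 / 210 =36.51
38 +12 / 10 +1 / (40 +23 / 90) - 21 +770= 14278693 / 18115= 788.22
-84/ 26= -42/ 13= -3.23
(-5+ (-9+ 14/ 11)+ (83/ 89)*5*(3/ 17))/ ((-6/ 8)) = 792500/ 49929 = 15.87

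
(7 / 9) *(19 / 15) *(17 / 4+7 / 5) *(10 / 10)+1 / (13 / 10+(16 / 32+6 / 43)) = 6.08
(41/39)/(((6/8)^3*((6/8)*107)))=10496/338013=0.03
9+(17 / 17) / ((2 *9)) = 163 / 18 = 9.06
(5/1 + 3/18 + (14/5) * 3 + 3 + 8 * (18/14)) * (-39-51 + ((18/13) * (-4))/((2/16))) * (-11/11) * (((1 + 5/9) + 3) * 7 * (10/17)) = 44852606/663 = 67650.99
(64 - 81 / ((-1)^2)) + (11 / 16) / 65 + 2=-15589 / 1040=-14.99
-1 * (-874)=874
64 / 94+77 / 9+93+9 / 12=174253 / 1692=102.99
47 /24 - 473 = -11305 /24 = -471.04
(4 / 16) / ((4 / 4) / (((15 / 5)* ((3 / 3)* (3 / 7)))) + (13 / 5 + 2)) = 45 / 968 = 0.05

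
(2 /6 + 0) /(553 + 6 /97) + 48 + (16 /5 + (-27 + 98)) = 98335436 /804705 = 122.20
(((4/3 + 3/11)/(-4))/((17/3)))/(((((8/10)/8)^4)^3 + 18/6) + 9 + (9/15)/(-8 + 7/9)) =-172250000000000/28970040000002431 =-0.01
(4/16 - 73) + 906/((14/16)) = 962.68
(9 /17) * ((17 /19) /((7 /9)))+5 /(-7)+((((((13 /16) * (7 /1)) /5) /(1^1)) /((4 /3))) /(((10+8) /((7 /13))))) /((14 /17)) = -5419 /72960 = -0.07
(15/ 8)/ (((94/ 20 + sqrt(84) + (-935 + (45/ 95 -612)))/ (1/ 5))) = -27829965/ 114419883212 -9025*sqrt(21)/ 28604970803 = -0.00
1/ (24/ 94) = 47/ 12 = 3.92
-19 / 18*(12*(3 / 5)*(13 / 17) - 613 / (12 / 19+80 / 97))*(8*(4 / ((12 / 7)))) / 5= 12604862599 / 7699725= 1637.05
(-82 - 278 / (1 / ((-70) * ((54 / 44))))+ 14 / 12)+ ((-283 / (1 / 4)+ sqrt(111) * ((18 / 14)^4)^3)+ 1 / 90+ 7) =22891.88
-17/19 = -0.89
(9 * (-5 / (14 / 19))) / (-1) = 855 / 14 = 61.07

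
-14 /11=-1.27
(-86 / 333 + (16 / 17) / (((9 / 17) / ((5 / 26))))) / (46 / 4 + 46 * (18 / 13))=724 / 651015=0.00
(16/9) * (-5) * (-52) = 4160/9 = 462.22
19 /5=3.80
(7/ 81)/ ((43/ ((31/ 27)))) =217/ 94041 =0.00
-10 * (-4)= 40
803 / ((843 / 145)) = 116435 / 843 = 138.12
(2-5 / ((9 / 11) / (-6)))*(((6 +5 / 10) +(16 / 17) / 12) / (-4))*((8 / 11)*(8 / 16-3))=115.62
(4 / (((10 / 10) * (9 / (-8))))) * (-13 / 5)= 416 / 45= 9.24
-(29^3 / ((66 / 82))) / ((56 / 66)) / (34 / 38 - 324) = 110.53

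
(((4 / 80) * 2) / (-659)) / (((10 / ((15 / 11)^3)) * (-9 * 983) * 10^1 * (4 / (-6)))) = -9 / 13795484912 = -0.00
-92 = -92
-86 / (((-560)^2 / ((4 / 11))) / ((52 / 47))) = -559 / 5066600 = -0.00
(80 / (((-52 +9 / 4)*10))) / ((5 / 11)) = -352 / 995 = -0.35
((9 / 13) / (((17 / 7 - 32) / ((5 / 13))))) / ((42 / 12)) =-10 / 3887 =-0.00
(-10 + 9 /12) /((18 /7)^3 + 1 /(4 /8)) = -12691 /26072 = -0.49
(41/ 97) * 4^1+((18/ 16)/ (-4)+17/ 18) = 65759/ 27936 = 2.35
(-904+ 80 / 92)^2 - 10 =431470694 / 529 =815634.58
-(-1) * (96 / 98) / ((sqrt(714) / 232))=8.51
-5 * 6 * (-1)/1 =30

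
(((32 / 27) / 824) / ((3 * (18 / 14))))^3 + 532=225219448859645548 / 423344828683503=532.00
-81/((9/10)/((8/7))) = -720/7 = -102.86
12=12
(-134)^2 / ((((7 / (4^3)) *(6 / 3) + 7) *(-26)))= -287296 / 3003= -95.67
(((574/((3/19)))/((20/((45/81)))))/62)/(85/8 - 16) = -10906/35991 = -0.30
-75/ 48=-25/ 16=-1.56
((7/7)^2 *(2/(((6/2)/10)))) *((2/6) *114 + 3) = 820/3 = 273.33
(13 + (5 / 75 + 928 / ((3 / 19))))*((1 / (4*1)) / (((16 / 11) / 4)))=80993 / 20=4049.65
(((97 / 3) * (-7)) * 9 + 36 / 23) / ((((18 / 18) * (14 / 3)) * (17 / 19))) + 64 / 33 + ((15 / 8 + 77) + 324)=-59730133 / 722568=-82.66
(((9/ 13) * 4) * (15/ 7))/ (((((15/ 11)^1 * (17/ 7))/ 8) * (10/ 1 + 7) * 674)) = 1584/ 1266109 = 0.00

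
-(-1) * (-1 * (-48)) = 48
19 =19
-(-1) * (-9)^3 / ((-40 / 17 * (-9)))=-1377 / 40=-34.42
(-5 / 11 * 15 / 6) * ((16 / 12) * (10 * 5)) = -75.76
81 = 81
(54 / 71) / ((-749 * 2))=-27 / 53179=-0.00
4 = 4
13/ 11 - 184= -2011/ 11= -182.82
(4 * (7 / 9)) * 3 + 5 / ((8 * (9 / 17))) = 757 / 72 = 10.51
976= 976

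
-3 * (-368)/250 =552/125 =4.42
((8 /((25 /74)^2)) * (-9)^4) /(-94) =-4892.33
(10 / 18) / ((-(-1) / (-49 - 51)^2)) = 50000 / 9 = 5555.56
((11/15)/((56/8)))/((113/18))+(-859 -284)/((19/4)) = -18081006/75145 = -240.61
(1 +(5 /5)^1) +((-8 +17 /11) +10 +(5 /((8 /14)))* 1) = 629 /44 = 14.30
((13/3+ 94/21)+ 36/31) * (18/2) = 19473/217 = 89.74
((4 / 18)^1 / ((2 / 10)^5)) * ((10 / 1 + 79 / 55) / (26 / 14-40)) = -5503750 / 26433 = -208.22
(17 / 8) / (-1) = -17 / 8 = -2.12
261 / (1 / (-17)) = -4437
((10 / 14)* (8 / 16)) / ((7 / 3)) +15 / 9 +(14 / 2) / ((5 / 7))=17081 / 1470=11.62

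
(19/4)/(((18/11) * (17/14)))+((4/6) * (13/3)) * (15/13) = 3503/612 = 5.72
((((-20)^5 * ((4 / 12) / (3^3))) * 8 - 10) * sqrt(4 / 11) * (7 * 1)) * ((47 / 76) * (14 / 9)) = -58958665430 * sqrt(11) / 152361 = -1283424.05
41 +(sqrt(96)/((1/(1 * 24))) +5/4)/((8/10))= 681/16 +120 * sqrt(6)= 336.50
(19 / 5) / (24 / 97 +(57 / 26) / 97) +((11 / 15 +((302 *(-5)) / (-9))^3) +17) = 781555140380 / 165483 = 4722872.68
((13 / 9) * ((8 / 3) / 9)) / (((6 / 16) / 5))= 4160 / 729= 5.71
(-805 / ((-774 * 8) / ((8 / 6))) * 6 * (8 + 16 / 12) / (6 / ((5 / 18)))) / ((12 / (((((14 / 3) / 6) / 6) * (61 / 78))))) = 0.00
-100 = -100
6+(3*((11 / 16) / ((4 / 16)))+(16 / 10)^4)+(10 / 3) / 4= 162277 / 7500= 21.64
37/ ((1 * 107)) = 0.35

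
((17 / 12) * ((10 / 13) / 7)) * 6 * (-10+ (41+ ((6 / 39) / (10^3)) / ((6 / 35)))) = 4110719 / 141960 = 28.96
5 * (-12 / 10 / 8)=-3 / 4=-0.75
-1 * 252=-252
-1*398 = -398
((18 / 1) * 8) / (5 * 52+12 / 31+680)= 279 / 1822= 0.15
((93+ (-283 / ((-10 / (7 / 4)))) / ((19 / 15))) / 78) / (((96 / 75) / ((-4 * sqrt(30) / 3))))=-55775 * sqrt(30) / 31616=-9.66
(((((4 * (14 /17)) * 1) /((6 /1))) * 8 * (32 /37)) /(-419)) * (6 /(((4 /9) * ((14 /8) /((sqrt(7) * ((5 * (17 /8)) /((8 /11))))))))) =-15840 * sqrt(7) /15503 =-2.70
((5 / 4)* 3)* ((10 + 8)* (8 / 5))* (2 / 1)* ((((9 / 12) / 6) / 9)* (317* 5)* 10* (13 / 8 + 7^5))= 3197000475 / 4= 799250118.75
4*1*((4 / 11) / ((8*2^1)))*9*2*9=162 / 11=14.73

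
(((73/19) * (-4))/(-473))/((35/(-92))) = -26864/314545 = -0.09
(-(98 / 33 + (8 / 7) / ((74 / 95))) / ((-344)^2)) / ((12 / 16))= -18961 / 379281672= -0.00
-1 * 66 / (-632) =0.10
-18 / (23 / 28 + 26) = -504 / 751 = -0.67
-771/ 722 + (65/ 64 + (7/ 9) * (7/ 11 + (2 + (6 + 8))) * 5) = 49287209/ 762432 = 64.64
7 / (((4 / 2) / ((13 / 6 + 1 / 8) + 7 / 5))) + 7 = 4781 / 240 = 19.92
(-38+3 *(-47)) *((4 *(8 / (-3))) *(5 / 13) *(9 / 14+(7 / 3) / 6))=143200 / 189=757.67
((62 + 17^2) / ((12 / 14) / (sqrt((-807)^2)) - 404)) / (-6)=0.14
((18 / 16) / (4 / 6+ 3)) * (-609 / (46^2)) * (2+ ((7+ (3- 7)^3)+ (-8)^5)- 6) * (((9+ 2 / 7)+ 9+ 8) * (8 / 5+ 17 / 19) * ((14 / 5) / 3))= 42644772513 / 240350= 177427.80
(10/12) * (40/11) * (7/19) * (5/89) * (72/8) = 10500/18601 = 0.56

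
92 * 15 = 1380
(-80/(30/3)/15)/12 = -2/45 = -0.04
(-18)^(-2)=1 / 324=0.00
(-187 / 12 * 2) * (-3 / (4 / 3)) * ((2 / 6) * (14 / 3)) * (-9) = -3927 / 4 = -981.75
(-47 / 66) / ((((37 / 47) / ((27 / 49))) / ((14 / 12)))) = -6627 / 11396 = -0.58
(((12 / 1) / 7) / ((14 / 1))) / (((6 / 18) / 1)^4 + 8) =486 / 31801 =0.02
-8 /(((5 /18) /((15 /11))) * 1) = -432 /11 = -39.27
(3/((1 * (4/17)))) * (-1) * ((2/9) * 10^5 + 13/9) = -1133407/4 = -283351.75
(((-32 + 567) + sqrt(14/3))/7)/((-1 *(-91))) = sqrt(42)/1911 + 535/637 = 0.84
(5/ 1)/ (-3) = -5/ 3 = -1.67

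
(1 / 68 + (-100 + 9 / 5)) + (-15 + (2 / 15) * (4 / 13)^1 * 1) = -1500293 / 13260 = -113.14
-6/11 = -0.55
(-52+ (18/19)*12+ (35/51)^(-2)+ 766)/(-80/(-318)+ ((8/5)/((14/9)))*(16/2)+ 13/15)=2692246671/34589975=77.83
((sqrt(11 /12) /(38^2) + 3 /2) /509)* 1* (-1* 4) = -6 /509 - sqrt(33) /1102494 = -0.01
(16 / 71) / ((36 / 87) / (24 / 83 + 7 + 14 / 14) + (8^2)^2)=79808 / 1450607887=0.00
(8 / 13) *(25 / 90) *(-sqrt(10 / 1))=-20 *sqrt(10) / 117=-0.54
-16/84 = -4/21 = -0.19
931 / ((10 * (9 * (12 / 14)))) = 6517 / 540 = 12.07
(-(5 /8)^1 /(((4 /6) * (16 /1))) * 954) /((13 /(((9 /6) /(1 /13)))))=-21465 /256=-83.85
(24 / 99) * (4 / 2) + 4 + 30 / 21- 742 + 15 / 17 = -2887147 / 3927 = -735.20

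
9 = 9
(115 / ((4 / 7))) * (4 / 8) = 805 / 8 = 100.62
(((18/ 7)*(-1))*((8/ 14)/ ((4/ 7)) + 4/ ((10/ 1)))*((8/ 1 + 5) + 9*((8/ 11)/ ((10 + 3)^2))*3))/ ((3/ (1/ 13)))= -146298/ 120835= -1.21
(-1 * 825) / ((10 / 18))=-1485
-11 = -11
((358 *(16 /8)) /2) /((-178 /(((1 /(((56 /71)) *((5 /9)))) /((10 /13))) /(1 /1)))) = -5.97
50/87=0.57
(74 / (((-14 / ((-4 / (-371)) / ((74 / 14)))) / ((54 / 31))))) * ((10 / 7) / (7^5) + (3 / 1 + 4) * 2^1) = -355772736 / 1353081149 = -0.26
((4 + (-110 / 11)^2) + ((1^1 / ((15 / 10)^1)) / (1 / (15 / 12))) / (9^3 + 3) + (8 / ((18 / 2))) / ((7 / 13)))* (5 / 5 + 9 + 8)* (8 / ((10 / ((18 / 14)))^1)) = 29233467 / 14945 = 1956.07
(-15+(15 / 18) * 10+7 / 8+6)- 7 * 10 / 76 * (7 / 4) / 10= 43 / 912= 0.05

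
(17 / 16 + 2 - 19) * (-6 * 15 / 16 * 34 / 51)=3825 / 64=59.77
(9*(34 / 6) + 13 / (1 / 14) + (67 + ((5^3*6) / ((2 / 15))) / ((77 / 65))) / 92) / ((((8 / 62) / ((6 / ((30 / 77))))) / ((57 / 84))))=297644671 / 12880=23109.06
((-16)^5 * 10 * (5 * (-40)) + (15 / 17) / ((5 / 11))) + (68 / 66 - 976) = 2097151026.97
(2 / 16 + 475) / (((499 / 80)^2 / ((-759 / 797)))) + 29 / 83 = -185806117487 / 16471665151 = -11.28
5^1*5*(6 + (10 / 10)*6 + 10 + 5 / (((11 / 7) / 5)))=10425 / 11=947.73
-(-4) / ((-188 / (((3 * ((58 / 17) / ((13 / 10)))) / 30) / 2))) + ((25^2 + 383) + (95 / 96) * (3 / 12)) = 4021492493 / 3988608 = 1008.24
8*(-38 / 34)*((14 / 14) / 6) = -76 / 51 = -1.49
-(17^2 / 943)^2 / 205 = -83521 / 182296045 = -0.00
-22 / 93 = -0.24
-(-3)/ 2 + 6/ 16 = 15/ 8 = 1.88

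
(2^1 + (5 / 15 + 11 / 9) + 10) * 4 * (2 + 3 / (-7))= 5368 / 63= 85.21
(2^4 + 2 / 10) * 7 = 567 / 5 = 113.40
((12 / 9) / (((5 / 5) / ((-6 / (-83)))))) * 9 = 72 / 83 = 0.87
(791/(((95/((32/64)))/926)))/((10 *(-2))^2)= 366233/38000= 9.64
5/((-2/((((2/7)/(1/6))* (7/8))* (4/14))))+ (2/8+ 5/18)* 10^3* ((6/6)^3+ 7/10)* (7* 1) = 791215/126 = 6279.48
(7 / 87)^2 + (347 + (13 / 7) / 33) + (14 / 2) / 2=408625057 / 1165626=350.56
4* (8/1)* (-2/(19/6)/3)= -128/19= -6.74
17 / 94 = 0.18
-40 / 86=-20 / 43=-0.47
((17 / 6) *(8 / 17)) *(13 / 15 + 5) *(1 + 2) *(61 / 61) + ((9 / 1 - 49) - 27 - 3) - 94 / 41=-30028 / 615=-48.83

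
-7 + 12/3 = -3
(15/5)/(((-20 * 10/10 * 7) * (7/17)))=-51/980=-0.05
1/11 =0.09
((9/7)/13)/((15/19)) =57/455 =0.13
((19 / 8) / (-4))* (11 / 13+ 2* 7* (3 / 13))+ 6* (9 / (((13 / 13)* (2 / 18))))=483.58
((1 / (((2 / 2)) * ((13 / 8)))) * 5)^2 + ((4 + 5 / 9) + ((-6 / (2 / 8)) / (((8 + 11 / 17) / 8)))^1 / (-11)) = 16.04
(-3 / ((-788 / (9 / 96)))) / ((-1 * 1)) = -9 / 25216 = -0.00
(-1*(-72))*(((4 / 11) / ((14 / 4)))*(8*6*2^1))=55296 / 77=718.13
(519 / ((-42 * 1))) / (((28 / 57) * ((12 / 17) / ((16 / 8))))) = -55879 / 784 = -71.27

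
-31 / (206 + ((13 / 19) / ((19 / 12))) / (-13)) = -11191 / 74354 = -0.15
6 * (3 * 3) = 54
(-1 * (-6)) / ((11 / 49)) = 294 / 11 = 26.73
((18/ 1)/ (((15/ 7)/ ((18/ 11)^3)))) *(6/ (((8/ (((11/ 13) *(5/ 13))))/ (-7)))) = -1285956/ 20449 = -62.89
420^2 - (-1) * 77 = 176477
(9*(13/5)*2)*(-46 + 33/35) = -2108.67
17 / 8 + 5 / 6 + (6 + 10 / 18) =685 / 72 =9.51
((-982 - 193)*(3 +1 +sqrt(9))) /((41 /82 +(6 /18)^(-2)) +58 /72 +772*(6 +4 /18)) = -42300 /24757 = -1.71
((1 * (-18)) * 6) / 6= -18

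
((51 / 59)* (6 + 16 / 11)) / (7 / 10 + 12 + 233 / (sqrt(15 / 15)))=13940 / 531531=0.03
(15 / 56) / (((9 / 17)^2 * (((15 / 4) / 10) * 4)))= 1445 / 2268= 0.64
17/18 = 0.94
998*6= 5988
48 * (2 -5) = -144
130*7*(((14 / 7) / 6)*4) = 3640 / 3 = 1213.33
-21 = -21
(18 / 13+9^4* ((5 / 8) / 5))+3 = 85749 / 104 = 824.51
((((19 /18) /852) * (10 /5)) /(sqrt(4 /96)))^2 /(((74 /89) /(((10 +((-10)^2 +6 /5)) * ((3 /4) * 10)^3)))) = 8.31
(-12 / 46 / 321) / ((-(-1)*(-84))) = 1 / 103362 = 0.00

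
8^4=4096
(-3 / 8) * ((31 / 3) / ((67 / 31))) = -961 / 536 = -1.79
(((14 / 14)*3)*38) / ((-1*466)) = -57 / 233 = -0.24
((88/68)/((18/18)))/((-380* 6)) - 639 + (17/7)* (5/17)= -86589917/135660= -638.29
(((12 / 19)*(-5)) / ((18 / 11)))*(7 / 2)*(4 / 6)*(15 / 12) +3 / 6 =-877 / 171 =-5.13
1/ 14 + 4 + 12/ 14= 69/ 14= 4.93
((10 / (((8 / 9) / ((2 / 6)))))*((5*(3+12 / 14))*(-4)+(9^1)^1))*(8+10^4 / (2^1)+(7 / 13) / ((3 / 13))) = -35848935 / 28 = -1280319.11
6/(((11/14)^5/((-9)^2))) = 261382464/161051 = 1622.98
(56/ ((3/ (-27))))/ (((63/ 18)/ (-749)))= 107856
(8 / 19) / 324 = 2 / 1539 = 0.00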